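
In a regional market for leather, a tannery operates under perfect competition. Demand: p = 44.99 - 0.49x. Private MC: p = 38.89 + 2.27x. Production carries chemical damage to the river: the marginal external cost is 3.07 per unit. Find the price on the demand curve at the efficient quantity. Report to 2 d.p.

Social marginal cost = private MC + MEC = 41.96 + 2.27x.
Set SMC = demand: 41.96 + 2.27x = 44.99 - 0.49x → x* = 1.0978.
Consumer price on the demand curve at x*: 44.99 − 0.49×1.0978 = 44.4521.

P = 44.45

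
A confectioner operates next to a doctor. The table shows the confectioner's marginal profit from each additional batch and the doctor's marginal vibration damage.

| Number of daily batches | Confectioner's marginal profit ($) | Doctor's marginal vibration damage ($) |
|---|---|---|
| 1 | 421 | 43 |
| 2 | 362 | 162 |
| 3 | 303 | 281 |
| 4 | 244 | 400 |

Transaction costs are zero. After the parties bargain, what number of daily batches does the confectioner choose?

3

Bargaining reaches the level where marginal profit last exceeds marginal vibration damage.
That holds through level 3 (303 ≥ 281) but not at 4 (244 < 400).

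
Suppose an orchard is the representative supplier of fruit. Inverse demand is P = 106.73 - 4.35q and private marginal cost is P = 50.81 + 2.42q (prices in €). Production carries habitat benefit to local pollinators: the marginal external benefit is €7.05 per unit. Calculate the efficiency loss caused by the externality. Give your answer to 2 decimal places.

DWL = €3.67

Market equilibrium (private): 50.81 + 2.42q = 106.73 - 4.35q → q_m = 8.2600.
Social marginal cost = private MC − MEB = 43.76 + 2.42q.
Set SMC = demand: 43.76 + 2.42q = 106.73 - 4.35q → q* = 9.3013.
The loss is the area between SMC and demand from q* to q_m; with linear curves that's a triangle of height MEB(q_m).
DWL = ½ × 1.0413 × 7.0500 = 3.6706.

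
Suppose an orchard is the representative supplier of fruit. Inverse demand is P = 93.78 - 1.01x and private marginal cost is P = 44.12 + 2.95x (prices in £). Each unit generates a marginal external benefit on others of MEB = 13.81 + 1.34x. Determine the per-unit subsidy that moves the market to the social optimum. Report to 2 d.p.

Social marginal cost = private MC − MEB = 30.31 + 1.61x.
Set SMC = demand: 30.31 + 1.61x = 93.78 - 1.01x → x* = 24.2252.
The Pigouvian subsidy equals MEB at x*: 13.81 + 1.34×24.2252 = 46.2718.

subsidy = £46.27 per unit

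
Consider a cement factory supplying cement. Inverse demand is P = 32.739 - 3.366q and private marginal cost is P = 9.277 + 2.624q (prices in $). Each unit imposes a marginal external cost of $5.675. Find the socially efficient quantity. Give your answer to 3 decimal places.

q* = 2.969

Social marginal cost = private MC + MEC = 14.952 + 2.624q.
Set SMC = demand: 14.952 + 2.624q = 32.739 - 3.366q → q* = 2.9694.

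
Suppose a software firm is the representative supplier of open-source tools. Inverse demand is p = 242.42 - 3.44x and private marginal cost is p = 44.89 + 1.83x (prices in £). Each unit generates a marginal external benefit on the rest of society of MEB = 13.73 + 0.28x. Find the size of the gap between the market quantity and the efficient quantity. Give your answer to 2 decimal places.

Market equilibrium (private): 44.89 + 1.83x = 242.42 - 3.44x → x_m = 37.4820.
Social marginal cost = private MC − MEB = 31.16 + 1.55x.
Set SMC = demand: 31.16 + 1.55x = 242.42 - 3.44x → x* = 42.3367.
Gap = |37.4820 − 42.3367| = 4.8547.

4.85 units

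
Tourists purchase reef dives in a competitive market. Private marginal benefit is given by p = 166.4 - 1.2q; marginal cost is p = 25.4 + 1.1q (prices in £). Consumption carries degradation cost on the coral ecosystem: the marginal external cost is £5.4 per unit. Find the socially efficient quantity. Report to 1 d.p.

Social marginal benefit = demand − MEC = 161.0 - 1.2q.
Set SMB = MC: 161.0 - 1.2q = 25.4 + 1.1q → q* = 58.9565.

q* = 59.0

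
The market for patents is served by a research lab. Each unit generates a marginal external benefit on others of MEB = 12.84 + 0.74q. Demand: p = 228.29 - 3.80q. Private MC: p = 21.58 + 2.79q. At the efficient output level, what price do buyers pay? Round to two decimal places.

Social marginal cost = private MC − MEB = 8.74 + 2.05q.
Set SMC = demand: 8.74 + 2.05q = 228.29 - 3.80q → q* = 37.5299.
Consumer price on the demand curve at q*: 228.29 − 3.80×37.5299 = 85.6764.

P = 85.68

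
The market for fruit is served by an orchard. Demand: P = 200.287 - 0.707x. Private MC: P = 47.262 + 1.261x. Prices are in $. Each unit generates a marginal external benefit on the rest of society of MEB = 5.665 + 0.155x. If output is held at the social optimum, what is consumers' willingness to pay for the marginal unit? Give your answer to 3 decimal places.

P = $138.404

Social marginal cost = private MC − MEB = 41.597 + 1.106x.
Set SMC = demand: 41.597 + 1.106x = 200.287 - 0.707x → x* = 87.5290.
Consumer price on the demand curve at x*: 200.287 − 0.707×87.5290 = 138.4040.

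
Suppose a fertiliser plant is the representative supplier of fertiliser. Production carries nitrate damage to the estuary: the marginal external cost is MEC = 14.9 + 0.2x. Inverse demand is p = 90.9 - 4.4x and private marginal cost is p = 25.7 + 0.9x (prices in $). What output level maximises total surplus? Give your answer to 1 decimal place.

x* = 9.1

Social marginal cost = private MC + MEC = 40.6 + 1.1x.
Set SMC = demand: 40.6 + 1.1x = 90.9 - 4.4x → x* = 9.1455.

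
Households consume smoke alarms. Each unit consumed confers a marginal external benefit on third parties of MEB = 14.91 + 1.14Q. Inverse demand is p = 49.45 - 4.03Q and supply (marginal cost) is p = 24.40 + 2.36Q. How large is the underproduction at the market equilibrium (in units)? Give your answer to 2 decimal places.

Market equilibrium (private): 24.40 + 2.36Q = 49.45 - 4.03Q → Q_m = 3.9202.
Social marginal benefit = demand + MEB = 64.36 - 2.89Q.
Set SMB = MC: 64.36 - 2.89Q = 24.40 + 2.36Q → Q* = 7.6114.
Gap = |3.9202 − 7.6114| = 3.6912.

3.69 units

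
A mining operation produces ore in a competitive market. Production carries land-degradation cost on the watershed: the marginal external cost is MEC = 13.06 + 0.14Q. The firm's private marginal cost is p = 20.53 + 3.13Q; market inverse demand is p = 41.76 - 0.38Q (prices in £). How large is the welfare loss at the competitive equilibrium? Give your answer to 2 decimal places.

DWL = £26.49

Market equilibrium (private): 20.53 + 3.13Q = 41.76 - 0.38Q → Q_m = 6.0484.
Social marginal cost = private MC + MEC = 33.59 + 3.27Q.
Set SMC = demand: 33.59 + 3.27Q = 41.76 - 0.38Q → Q* = 2.2384.
Height of the DWL triangle at Q_m is SMC(Q_m) − demand(Q_m) = MEC(Q_m) = 13.9068.
DWL = ½ × 3.8100 × 13.9068 = 26.4925.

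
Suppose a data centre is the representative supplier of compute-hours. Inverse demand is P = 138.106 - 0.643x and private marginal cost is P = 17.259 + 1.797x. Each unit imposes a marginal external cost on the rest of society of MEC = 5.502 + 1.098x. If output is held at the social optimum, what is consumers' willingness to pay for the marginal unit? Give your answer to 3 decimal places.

Social marginal cost = private MC + MEC = 22.761 + 2.895x.
Set SMC = demand: 22.761 + 2.895x = 138.106 - 0.643x → x* = 32.6018.
Consumer price on the demand curve at x*: 138.106 − 0.643×32.6018 = 117.1430.

P = 117.143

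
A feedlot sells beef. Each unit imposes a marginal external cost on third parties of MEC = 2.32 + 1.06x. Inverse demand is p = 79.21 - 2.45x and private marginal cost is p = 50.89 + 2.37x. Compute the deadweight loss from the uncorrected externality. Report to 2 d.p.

DWL = 6.21

Market equilibrium (private): 50.89 + 2.37x = 79.21 - 2.45x → x_m = 5.8755.
Social marginal cost = private MC + MEC = 53.21 + 3.43x.
Set SMC = demand: 53.21 + 3.43x = 79.21 - 2.45x → x* = 4.4218.
Between x* and x_m the wedge SMC − demand runs linearly from 0 to MEC(x_m), so the loss is a triangle.
DWL = ½ × 1.4537 × 8.5480 = 6.2131.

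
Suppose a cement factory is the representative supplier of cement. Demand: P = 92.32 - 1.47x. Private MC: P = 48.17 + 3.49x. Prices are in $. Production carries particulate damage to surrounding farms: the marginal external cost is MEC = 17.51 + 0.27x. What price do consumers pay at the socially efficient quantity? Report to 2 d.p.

Social marginal cost = private MC + MEC = 65.68 + 3.76x.
Set SMC = demand: 65.68 + 3.76x = 92.32 - 1.47x → x* = 5.0937.
Consumer price on the demand curve at x*: 92.32 − 1.47×5.0937 = 84.8323.

P = $84.83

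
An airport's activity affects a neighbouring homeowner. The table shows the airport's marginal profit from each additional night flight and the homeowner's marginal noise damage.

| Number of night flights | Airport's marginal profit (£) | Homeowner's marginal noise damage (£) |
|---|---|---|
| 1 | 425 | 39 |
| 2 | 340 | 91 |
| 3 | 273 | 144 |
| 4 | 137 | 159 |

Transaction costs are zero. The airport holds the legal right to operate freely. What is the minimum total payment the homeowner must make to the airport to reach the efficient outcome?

£137

Left alone the airport would choose level 4 (marginal profit stays positive).
Efficient level: k* = 3 (marginal profit ≥ marginal noise damage through 3).
The homeowner must at least cover the airport's forgone profit from cutting 4→3: 137 = 137.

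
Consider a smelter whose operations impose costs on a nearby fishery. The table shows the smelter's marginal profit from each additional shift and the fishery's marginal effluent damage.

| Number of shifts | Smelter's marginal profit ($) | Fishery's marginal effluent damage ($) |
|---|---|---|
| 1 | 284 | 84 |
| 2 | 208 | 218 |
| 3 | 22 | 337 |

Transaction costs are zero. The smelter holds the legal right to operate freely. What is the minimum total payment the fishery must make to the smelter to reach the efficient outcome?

$230

Left alone the smelter would choose level 3 (marginal profit stays positive).
Efficient level: k* = 1 (marginal profit ≥ marginal effluent damage through 1).
The fishery must at least cover the smelter's forgone profit from cutting 3→1: 208 + 22 = 230.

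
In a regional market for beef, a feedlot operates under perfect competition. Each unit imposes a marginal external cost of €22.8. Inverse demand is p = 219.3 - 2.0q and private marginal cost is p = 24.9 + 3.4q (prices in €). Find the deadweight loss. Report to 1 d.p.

DWL = €48.1

Market equilibrium (private): 24.9 + 3.4q = 219.3 - 2.0q → q_m = 36.0000.
Social marginal cost = private MC + MEC = 47.7 + 3.4q.
Set SMC = demand: 47.7 + 3.4q = 219.3 - 2.0q → q* = 31.7778.
Between q* and q_m the wedge SMC − demand runs linearly from 0 to MEC(q_m), so the loss is a triangle.
DWL = ½ × 4.2222 × 22.8000 = 48.1331.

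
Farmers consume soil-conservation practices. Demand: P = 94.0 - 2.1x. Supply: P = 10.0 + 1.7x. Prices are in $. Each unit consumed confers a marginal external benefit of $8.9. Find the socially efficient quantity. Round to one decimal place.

Social marginal benefit = demand + MEB = 102.9 - 2.1x.
Set SMB = MC: 102.9 - 2.1x = 10.0 + 1.7x → x* = 24.4474.

x* = 24.4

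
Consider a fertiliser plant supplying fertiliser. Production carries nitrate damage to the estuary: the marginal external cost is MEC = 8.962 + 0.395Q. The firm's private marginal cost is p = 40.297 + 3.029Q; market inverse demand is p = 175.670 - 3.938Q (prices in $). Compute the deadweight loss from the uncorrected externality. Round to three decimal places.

DWL = $18.799

Market equilibrium (private): 40.297 + 3.029Q = 175.670 - 3.938Q → Q_m = 19.4306.
Social marginal cost = private MC + MEC = 49.259 + 3.424Q.
Set SMC = demand: 49.259 + 3.424Q = 175.670 - 3.938Q → Q* = 17.1707.
Height of the DWL triangle at Q_m is SMC(Q_m) − demand(Q_m) = MEC(Q_m) = 16.6371.
DWL = ½ × 2.2599 × 16.6371 = 18.7991.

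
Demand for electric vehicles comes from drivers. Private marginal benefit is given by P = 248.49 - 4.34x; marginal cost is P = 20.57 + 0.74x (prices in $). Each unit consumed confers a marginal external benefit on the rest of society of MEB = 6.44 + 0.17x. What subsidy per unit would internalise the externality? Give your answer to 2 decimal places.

Social marginal benefit = demand + MEB = 254.93 - 4.17x.
Set SMB = MC: 254.93 - 4.17x = 20.57 + 0.74x → x* = 47.7312.
The Pigouvian subsidy equals MEB at x*: 6.44 + 0.17×47.7312 = 14.5543.

subsidy = $14.55 per unit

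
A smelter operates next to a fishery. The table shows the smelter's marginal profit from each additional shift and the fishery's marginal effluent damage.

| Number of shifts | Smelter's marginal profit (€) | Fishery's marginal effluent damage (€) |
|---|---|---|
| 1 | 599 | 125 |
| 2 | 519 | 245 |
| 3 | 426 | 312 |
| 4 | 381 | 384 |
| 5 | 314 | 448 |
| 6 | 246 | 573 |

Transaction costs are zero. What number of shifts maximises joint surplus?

Bargaining reaches the level where marginal profit last exceeds marginal effluent damage.
That holds through level 3 (426 ≥ 312) but not at 4 (381 < 384).

3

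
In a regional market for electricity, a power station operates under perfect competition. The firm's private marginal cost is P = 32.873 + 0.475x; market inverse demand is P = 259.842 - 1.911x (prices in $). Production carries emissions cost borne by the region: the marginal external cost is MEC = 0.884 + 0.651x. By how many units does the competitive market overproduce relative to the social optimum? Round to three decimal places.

20.682 units

Market equilibrium (private): 32.873 + 0.475x = 259.842 - 1.911x → x_m = 95.1253.
Social marginal cost = private MC + MEC = 33.757 + 1.126x.
Set SMC = demand: 33.757 + 1.126x = 259.842 - 1.911x → x* = 74.4435.
Gap = |95.1253 − 74.4435| = 20.6818.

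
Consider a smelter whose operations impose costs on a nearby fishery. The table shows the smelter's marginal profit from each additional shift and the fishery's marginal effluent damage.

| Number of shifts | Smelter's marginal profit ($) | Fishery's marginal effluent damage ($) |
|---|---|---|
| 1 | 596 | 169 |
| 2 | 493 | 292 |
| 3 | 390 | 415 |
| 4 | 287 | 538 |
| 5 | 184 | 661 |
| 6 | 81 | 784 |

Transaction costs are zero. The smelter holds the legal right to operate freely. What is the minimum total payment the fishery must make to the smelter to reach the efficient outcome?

Left alone the smelter would choose level 6 (marginal profit stays positive).
Efficient level: k* = 2 (marginal profit ≥ marginal effluent damage through 2).
The fishery must at least cover the smelter's forgone profit from cutting 6→2: 390 + 287 + 184 + 81 = 942.

$942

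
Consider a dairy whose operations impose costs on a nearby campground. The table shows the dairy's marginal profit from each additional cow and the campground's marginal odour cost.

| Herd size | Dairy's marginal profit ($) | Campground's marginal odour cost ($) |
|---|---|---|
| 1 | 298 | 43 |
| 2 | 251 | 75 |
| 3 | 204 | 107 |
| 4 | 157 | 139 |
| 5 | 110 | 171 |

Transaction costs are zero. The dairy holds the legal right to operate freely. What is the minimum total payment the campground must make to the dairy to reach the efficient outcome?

Left alone the dairy would choose level 5 (marginal profit stays positive).
Efficient level: k* = 4 (marginal profit ≥ marginal odour cost through 4).
The campground must at least cover the dairy's forgone profit from cutting 5→4: 110 = 110.

$110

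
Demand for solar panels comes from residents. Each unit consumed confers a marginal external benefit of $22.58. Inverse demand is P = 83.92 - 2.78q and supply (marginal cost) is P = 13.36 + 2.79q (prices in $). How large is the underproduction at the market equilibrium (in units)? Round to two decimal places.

4.05 units

Market equilibrium (private): 13.36 + 2.79q = 83.92 - 2.78q → q_m = 12.6679.
Social marginal benefit = demand + MEB = 106.50 - 2.78q.
Set SMB = MC: 106.50 - 2.78q = 13.36 + 2.79q → q* = 16.7217.
Gap = |12.6679 − 16.7217| = 4.0538.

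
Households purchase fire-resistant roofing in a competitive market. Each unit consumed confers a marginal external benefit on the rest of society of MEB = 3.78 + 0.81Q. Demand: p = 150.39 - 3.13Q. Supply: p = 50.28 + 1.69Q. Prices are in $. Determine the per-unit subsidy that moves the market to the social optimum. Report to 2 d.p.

subsidy = $24.77 per unit

Social marginal benefit = demand + MEB = 154.17 - 2.32Q.
Set SMB = MC: 154.17 - 2.32Q = 50.28 + 1.69Q → Q* = 25.9077.
The Pigouvian subsidy equals MEB at Q*: 3.78 + 0.81×25.9077 = 24.7652.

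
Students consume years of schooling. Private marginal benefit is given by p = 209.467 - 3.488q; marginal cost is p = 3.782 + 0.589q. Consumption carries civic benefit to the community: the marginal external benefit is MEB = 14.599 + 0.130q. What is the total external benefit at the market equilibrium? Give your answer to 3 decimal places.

Market equilibrium (private): 3.782 + 0.589q = 209.467 - 3.488q → q_m = 50.4501.
Total external benefit = ∫₀^{q_m} (14.599 + 0.130q) dq = 14.599×50.4501 + ½×0.130×50.4501² = 901.9598.

901.960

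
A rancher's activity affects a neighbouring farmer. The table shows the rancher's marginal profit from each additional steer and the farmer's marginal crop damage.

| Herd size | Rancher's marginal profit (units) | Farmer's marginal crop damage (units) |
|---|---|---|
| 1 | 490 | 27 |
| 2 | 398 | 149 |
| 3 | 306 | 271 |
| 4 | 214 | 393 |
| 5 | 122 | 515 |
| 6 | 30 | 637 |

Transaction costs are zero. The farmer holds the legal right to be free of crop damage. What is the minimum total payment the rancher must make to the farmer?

447

Efficient level: marginal profit ≥ marginal crop damage through level 3, so k* = 3.
With the farmer holding the right, the rancher must at least compensate total damage at k*: 27 + 149 + 271 = 447.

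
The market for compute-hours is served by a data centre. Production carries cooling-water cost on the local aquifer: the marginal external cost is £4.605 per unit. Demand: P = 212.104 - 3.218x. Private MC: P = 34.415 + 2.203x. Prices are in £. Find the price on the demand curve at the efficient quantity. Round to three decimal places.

Social marginal cost = private MC + MEC = 39.020 + 2.203x.
Set SMC = demand: 39.020 + 2.203x = 212.104 - 3.218x → x* = 31.9284.
Consumer price on the demand curve at x*: 212.104 − 3.218×31.9284 = 109.3584.

P = £109.358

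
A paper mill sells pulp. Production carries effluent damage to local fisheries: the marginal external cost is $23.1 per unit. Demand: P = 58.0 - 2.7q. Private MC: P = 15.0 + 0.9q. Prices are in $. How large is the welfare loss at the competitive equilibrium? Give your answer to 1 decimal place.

Market equilibrium (private): 15.0 + 0.9q = 58.0 - 2.7q → q_m = 11.9444.
Social marginal cost = private MC + MEC = 38.1 + 0.9q.
Set SMC = demand: 38.1 + 0.9q = 58.0 - 2.7q → q* = 5.5278.
The welfare-loss triangle has base |q_m − q*| and height MEC(q_m) (the vertical gap between SMC and demand is zero at q* and MEC at q_m).
DWL = ½ × 6.4166 × 23.1000 = 74.1117.

DWL = $74.1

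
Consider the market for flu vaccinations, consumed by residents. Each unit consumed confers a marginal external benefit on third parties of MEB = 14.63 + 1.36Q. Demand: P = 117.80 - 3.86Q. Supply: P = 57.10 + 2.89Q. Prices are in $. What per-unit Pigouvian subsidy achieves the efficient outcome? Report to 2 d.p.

Social marginal benefit = demand + MEB = 132.43 - 2.50Q.
Set SMB = MC: 132.43 - 2.50Q = 57.10 + 2.89Q → Q* = 13.9759.
The Pigouvian subsidy equals MEB at Q*: 14.63 + 1.36×13.9759 = 33.6372.

subsidy = $33.64 per unit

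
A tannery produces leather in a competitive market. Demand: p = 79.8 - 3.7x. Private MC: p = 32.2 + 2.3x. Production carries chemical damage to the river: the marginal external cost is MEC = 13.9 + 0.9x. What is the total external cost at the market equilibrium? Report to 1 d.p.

Market equilibrium (private): 32.2 + 2.3x = 79.8 - 3.7x → x_m = 7.9333.
Total external cost = ∫₀^{x_m} (13.9 + 0.9x) dx = 13.9×7.9333 + ½×0.9×7.9333² = 138.5946.

138.6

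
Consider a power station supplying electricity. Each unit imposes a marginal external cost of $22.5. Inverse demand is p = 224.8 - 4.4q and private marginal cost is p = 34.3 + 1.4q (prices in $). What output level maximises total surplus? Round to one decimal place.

q* = 29.0

Social marginal cost = private MC + MEC = 56.8 + 1.4q.
Set SMC = demand: 56.8 + 1.4q = 224.8 - 4.4q → q* = 28.9655.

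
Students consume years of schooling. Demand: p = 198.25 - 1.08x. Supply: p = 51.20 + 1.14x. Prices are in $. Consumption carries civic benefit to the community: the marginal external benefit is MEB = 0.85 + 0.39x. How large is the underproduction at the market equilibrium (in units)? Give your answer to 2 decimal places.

Market equilibrium (private): 51.20 + 1.14x = 198.25 - 1.08x → x_m = 66.2387.
Social marginal benefit = demand + MEB = 199.10 - 0.69x.
Set SMB = MC: 199.10 - 0.69x = 51.20 + 1.14x → x* = 80.8197.
Gap = |66.2387 − 80.8197| = 14.5810.

14.58 units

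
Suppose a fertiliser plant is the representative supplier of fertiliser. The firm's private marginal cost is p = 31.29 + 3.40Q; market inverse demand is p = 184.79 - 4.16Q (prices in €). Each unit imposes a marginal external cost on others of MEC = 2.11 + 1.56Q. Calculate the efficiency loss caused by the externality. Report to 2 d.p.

Market equilibrium (private): 31.29 + 3.40Q = 184.79 - 4.16Q → Q_m = 20.3042.
Social marginal cost = private MC + MEC = 33.40 + 4.96Q.
Set SMC = demand: 33.40 + 4.96Q = 184.79 - 4.16Q → Q* = 16.5998.
Height of the DWL triangle at Q_m is SMC(Q_m) − demand(Q_m) = MEC(Q_m) = 33.7846.
DWL = ½ × 3.7044 × 33.7846 = 62.5758.

DWL = €62.58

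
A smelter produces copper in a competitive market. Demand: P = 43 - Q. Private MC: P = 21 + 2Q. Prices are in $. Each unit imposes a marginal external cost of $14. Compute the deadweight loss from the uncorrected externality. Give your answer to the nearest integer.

Market equilibrium (private): 21 + 2Q = 43 - Q → Q_m = 7.3333.
Social marginal cost = private MC + MEC = 35 + 2Q.
Set SMC = demand: 35 + 2Q = 43 - Q → Q* = 2.6667.
The welfare-loss triangle has base |Q_m − Q*| and height MEC(Q_m) (the vertical gap between SMC and demand is zero at Q* and MEC at Q_m).
DWL = ½ × 4.6666 × 14.0000 = 32.6662.

DWL = $33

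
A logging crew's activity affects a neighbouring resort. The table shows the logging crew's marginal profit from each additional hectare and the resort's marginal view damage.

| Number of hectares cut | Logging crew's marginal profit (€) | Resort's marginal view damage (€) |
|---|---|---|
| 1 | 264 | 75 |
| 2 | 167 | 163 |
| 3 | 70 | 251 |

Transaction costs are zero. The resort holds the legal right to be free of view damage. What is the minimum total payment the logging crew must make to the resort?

€238

Efficient level: marginal profit ≥ marginal view damage through level 2, so k* = 2.
With the resort holding the right, the logging crew must at least compensate total damage at k*: 75 + 163 = 238.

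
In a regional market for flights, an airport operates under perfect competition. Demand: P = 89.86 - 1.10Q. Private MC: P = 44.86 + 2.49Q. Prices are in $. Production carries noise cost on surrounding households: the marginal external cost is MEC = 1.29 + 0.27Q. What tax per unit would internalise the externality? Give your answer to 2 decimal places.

Social marginal cost = private MC + MEC = 46.15 + 2.76Q.
Set SMC = demand: 46.15 + 2.76Q = 89.86 - 1.10Q → Q* = 11.3238.
The Pigouvian tax equals MEC at Q*: 1.29 + 0.27×11.3238 = 4.3474.

tax = $4.35 per unit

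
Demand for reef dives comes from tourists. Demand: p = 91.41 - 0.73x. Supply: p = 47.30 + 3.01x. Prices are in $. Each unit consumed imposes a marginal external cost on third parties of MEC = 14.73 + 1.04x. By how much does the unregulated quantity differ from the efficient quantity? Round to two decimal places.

5.65 units

Market equilibrium (private): 47.30 + 3.01x = 91.41 - 0.73x → x_m = 11.7941.
Social marginal benefit = demand − MEC = 76.68 - 1.77x.
Set SMB = MC: 76.68 - 1.77x = 47.30 + 3.01x → x* = 6.1464.
Gap = |11.7941 − 6.1464| = 5.6477.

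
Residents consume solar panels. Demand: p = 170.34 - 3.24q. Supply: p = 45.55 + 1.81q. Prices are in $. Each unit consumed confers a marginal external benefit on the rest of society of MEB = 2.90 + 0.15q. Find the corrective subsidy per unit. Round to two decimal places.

Social marginal benefit = demand + MEB = 173.24 - 3.09q.
Set SMB = MC: 173.24 - 3.09q = 45.55 + 1.81q → q* = 26.0592.
The Pigouvian subsidy equals MEB at q*: 2.90 + 0.15×26.0592 = 6.8089.

subsidy = $6.81 per unit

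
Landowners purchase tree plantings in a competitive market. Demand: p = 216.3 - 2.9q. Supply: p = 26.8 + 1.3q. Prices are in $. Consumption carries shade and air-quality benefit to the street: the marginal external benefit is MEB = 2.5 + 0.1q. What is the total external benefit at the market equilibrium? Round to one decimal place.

Market equilibrium (private): 26.8 + 1.3q = 216.3 - 2.9q → q_m = 45.1190.
Total external benefit = ∫₀^{q_m} (2.5 + 0.1q) dq = 2.5×45.1190 + ½×0.1×45.1190² = 214.5837.

$214.6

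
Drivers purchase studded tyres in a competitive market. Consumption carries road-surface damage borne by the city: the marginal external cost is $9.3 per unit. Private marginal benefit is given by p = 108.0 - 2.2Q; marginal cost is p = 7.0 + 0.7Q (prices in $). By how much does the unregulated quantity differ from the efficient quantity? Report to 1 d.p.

Market equilibrium (private): 7.0 + 0.7Q = 108.0 - 2.2Q → Q_m = 34.8276.
Social marginal benefit = demand − MEC = 98.7 - 2.2Q.
Set SMB = MC: 98.7 - 2.2Q = 7.0 + 0.7Q → Q* = 31.6207.
Gap = |34.8276 − 31.6207| = 3.2069.

3.2 units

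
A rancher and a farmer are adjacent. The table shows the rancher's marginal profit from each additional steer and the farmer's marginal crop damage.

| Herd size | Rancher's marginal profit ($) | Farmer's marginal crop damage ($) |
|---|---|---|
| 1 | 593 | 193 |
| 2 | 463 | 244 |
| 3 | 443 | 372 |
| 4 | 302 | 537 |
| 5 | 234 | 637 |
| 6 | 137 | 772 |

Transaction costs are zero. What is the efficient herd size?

3

Bargaining reaches the level where marginal profit last exceeds marginal crop damage.
That holds through level 3 (443 ≥ 372) but not at 4 (302 < 537).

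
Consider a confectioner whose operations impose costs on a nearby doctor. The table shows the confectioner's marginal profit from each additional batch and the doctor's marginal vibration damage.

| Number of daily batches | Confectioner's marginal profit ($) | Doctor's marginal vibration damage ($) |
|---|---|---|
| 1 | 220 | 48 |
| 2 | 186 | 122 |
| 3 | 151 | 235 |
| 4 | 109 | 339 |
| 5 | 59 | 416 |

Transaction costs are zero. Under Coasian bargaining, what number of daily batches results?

2

Bargaining reaches the level where marginal profit last exceeds marginal vibration damage.
That holds through level 2 (186 ≥ 122) but not at 3 (151 < 235).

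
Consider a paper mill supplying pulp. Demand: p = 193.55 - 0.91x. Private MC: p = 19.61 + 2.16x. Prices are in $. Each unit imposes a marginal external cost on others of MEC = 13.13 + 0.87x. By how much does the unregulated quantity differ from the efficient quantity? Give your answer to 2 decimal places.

15.84 units

Market equilibrium (private): 19.61 + 2.16x = 193.55 - 0.91x → x_m = 56.6580.
Social marginal cost = private MC + MEC = 32.74 + 3.03x.
Set SMC = demand: 32.74 + 3.03x = 193.55 - 0.91x → x* = 40.8147.
Gap = |56.6580 − 40.8147| = 15.8433.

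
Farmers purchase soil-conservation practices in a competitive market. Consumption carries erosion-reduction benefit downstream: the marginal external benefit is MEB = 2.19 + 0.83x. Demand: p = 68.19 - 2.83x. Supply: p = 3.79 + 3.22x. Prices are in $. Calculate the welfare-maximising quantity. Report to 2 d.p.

x* = 12.76

Social marginal benefit = demand + MEB = 70.38 - 2.00x.
Set SMB = MC: 70.38 - 2.00x = 3.79 + 3.22x → x* = 12.7567.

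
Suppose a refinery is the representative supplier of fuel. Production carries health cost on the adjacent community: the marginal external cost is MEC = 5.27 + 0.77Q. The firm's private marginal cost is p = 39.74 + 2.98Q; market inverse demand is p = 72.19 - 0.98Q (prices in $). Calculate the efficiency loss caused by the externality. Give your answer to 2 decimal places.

Market equilibrium (private): 39.74 + 2.98Q = 72.19 - 0.98Q → Q_m = 8.1944.
Social marginal cost = private MC + MEC = 45.01 + 3.75Q.
Set SMC = demand: 45.01 + 3.75Q = 72.19 - 0.98Q → Q* = 5.7463.
The welfare-loss triangle has base |Q_m − Q*| and height MEC(Q_m) (the vertical gap between SMC and demand is zero at Q* and MEC at Q_m).
DWL = ½ × 2.4481 × 11.5797 = 14.1741.

DWL = $14.17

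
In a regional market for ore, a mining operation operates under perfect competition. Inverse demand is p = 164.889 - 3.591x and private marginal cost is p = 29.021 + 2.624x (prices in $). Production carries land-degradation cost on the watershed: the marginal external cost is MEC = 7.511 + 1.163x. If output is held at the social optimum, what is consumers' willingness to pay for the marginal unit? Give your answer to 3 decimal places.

P = $102.415

Social marginal cost = private MC + MEC = 36.532 + 3.787x.
Set SMC = demand: 36.532 + 3.787x = 164.889 - 3.591x → x* = 17.3973.
Consumer price on the demand curve at x*: 164.889 − 3.591×17.3973 = 102.4153.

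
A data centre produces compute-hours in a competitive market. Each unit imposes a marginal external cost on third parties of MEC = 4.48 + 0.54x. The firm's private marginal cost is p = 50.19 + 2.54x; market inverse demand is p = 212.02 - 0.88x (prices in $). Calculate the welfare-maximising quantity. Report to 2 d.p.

Social marginal cost = private MC + MEC = 54.67 + 3.08x.
Set SMC = demand: 54.67 + 3.08x = 212.02 - 0.88x → x* = 39.7348.

x* = 39.73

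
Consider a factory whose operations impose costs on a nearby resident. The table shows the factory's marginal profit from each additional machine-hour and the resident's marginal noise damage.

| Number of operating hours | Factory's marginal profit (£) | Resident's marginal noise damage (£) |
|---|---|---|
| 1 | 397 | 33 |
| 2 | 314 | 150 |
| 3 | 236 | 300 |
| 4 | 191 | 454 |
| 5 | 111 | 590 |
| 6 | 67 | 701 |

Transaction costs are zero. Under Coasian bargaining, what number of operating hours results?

2

Bargaining reaches the level where marginal profit last exceeds marginal noise damage.
That holds through level 2 (314 ≥ 150) but not at 3 (236 < 300).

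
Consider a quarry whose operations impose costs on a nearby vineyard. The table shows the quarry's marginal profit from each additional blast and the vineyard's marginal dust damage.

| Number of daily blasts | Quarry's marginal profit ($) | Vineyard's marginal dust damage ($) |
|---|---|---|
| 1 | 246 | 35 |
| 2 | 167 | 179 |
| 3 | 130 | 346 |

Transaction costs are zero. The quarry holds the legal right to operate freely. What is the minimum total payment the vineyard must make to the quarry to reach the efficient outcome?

Left alone the quarry would choose level 3 (marginal profit stays positive).
Efficient level: k* = 1 (marginal profit ≥ marginal dust damage through 1).
The vineyard must at least cover the quarry's forgone profit from cutting 3→1: 167 + 130 = 297.

$297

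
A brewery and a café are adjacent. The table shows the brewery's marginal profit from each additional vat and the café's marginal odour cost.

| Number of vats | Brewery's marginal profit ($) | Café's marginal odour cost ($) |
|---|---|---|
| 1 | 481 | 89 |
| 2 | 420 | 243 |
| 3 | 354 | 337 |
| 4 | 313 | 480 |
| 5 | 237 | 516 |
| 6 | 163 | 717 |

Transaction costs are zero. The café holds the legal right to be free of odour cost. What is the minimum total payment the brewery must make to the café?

$669

Efficient level: marginal profit ≥ marginal odour cost through level 3, so k* = 3.
With the café holding the right, the brewery must at least compensate total damage at k*: 89 + 243 + 337 = 669.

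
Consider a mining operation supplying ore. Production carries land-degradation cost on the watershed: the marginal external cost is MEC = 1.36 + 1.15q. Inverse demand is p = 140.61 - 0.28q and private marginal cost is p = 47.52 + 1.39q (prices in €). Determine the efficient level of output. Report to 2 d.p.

q* = 32.53

Social marginal cost = private MC + MEC = 48.88 + 2.54q.
Set SMC = demand: 48.88 + 2.54q = 140.61 - 0.28q → q* = 32.5284.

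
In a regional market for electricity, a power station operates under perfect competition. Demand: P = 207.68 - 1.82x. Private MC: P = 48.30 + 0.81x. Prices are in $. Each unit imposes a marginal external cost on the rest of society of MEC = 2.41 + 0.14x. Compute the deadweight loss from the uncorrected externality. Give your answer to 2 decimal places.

DWL = $21.42

Market equilibrium (private): 48.30 + 0.81x = 207.68 - 1.82x → x_m = 60.6008.
Social marginal cost = private MC + MEC = 50.71 + 0.95x.
Set SMC = demand: 50.71 + 0.95x = 207.68 - 1.82x → x* = 56.6679.
The welfare-loss triangle has base |x_m − x*| and height MEC(x_m) (the vertical gap between SMC and demand is zero at x* and MEC at x_m).
DWL = ½ × 3.9329 × 10.8941 = 21.4227.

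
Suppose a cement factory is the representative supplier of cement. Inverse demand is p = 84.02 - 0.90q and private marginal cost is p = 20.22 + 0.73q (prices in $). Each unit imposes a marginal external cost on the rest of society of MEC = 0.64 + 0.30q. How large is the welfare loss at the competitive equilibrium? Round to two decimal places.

DWL = $39.72

Market equilibrium (private): 20.22 + 0.73q = 84.02 - 0.90q → q_m = 39.1411.
Social marginal cost = private MC + MEC = 20.86 + 1.03q.
Set SMC = demand: 20.86 + 1.03q = 84.02 - 0.90q → q* = 32.7254.
The loss is the area between SMC and demand from q* to q_m; with linear curves that's a triangle of height MEC(q_m).
DWL = ½ × 6.4157 × 12.3823 = 39.7206.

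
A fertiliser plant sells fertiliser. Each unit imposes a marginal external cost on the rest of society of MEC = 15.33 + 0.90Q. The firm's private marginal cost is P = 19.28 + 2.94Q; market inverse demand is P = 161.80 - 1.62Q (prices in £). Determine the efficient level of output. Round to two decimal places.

Social marginal cost = private MC + MEC = 34.61 + 3.84Q.
Set SMC = demand: 34.61 + 3.84Q = 161.80 - 1.62Q → Q* = 23.2949.

Q* = 23.29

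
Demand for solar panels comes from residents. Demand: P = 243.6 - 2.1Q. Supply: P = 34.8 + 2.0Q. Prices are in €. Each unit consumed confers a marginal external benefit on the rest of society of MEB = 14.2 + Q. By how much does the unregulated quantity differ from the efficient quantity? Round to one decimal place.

Market equilibrium (private): 34.8 + 2.0Q = 243.6 - 2.1Q → Q_m = 50.9268.
Social marginal benefit = demand + MEB = 257.8 - 1.1Q.
Set SMB = MC: 257.8 - 1.1Q = 34.8 + 2.0Q → Q* = 71.9355.
Gap = |50.9268 − 71.9355| = 21.0087.

21.0 units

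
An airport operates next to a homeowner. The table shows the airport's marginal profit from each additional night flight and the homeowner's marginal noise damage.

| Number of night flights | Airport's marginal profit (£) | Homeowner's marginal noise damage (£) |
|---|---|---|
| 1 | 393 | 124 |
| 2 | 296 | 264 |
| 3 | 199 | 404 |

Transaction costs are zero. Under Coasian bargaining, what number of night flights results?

2

Bargaining reaches the level where marginal profit last exceeds marginal noise damage.
That holds through level 2 (296 ≥ 264) but not at 3 (199 < 404).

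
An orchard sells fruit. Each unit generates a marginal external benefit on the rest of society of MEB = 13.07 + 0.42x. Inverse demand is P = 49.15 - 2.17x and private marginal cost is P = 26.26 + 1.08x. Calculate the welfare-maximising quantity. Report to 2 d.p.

Social marginal cost = private MC − MEB = 13.19 + 0.66x.
Set SMC = demand: 13.19 + 0.66x = 49.15 - 2.17x → x* = 12.7067.

x* = 12.71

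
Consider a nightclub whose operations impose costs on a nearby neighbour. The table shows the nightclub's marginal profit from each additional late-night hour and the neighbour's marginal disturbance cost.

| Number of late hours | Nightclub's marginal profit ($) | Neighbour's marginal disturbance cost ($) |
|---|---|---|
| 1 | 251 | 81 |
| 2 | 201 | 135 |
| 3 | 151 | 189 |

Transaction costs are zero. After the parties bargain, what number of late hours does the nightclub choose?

2

Bargaining reaches the level where marginal profit last exceeds marginal disturbance cost.
That holds through level 2 (201 ≥ 135) but not at 3 (151 < 189).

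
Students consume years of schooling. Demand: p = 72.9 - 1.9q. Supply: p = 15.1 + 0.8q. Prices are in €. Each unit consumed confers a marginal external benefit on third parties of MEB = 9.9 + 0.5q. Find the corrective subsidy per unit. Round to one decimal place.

subsidy = €25.3 per unit

Social marginal benefit = demand + MEB = 82.8 - 1.4q.
Set SMB = MC: 82.8 - 1.4q = 15.1 + 0.8q → q* = 30.7727.
The Pigouvian subsidy equals MEB at q*: 9.9 + 0.5×30.7727 = 25.2864.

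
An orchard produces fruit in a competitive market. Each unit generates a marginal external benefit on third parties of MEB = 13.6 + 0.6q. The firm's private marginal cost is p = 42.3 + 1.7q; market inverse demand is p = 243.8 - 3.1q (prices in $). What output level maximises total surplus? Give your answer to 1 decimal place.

q* = 51.2

Social marginal cost = private MC − MEB = 28.7 + 1.1q.
Set SMC = demand: 28.7 + 1.1q = 243.8 - 3.1q → q* = 51.2143.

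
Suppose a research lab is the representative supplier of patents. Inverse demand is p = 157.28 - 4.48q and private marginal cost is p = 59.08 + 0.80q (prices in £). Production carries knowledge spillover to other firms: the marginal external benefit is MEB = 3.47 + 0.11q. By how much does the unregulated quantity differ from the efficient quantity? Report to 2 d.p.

Market equilibrium (private): 59.08 + 0.80q = 157.28 - 4.48q → q_m = 18.5985.
Social marginal cost = private MC − MEB = 55.61 + 0.69q.
Set SMC = demand: 55.61 + 0.69q = 157.28 - 4.48q → q* = 19.6654.
Gap = |18.5985 − 19.6654| = 1.0669.

1.07 units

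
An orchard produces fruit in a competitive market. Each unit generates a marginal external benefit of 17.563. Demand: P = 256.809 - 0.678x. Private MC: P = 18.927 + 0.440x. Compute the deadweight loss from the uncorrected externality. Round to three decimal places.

DWL = 137.951

Market equilibrium (private): 18.927 + 0.440x = 256.809 - 0.678x → x_m = 212.7746.
Social marginal cost = private MC − MEB = 1.364 + 0.440x.
Set SMC = demand: 1.364 + 0.440x = 256.809 - 0.678x → x* = 228.4839.
Height of the DWL triangle at x_m is demand(x_m) − SMC(x_m) = MEB(x_m) = 17.5630.
DWL = ½ × 15.7093 × 17.5630 = 137.9512.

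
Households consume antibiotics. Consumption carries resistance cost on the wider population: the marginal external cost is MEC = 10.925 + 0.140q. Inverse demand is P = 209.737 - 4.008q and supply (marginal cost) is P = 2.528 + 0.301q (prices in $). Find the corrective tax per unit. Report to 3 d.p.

Social marginal benefit = demand − MEC = 198.812 - 4.148q.
Set SMB = MC: 198.812 - 4.148q = 2.528 + 0.301q → q* = 44.1187.
The Pigouvian tax equals MEC at q*: 10.925 + 0.140×44.1187 = 17.1016.

tax = $17.102 per unit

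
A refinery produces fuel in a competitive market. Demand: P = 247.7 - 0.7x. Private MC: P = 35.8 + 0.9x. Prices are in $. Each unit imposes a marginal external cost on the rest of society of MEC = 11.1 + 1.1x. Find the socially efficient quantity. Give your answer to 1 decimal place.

Social marginal cost = private MC + MEC = 46.9 + 2.0x.
Set SMC = demand: 46.9 + 2.0x = 247.7 - 0.7x → x* = 74.3704.

x* = 74.4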